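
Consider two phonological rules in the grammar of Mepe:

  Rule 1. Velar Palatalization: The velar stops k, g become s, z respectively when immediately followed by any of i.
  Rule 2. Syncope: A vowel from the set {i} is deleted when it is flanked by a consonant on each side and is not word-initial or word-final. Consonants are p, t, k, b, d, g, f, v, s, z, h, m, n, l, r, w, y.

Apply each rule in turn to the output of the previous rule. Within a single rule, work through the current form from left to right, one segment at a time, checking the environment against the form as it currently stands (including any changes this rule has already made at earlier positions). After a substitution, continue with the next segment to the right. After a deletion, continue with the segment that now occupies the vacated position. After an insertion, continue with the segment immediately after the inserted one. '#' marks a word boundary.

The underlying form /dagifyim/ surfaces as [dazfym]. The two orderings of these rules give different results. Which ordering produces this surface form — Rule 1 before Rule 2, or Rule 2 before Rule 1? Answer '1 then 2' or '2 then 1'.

1 then 2

Order 1 then 2:
  1 Velar Palatalization: [dagifyim] → [dazifyim]
  2 Syncope: [dazifyim] → [dazfym]
  result: [dazfym]
Order 2 then 1:
  2 Syncope: [dagifyim] → [dagfym]
  1 Velar Palatalization: no change — [dagfym]
  result: [dagfym]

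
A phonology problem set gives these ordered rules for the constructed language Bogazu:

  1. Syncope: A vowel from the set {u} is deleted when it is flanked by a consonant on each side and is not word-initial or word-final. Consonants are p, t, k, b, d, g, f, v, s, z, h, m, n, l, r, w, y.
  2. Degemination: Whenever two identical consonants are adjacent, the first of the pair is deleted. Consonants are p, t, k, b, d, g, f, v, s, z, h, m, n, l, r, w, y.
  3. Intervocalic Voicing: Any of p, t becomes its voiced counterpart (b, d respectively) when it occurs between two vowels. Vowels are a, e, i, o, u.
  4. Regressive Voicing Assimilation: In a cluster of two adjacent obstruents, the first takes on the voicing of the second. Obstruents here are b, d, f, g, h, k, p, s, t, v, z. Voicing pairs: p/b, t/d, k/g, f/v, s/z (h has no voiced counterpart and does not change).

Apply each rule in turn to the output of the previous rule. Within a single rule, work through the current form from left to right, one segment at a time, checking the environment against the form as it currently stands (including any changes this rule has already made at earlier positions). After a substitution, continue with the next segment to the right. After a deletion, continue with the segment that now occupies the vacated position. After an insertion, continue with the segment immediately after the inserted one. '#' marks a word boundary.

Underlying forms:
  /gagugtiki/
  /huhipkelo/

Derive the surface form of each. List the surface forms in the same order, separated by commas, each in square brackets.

/gagugtiki/:
  1 Syncope: [gagugtiki] → [gaggtiki]
  2 Degemination: [gaggtiki] → [gagtiki]
  3 Intervocalic Voicing: no change — [gagtiki]
  4 Regressive Voicing Assimilation: [gagtiki] → [gaktiki]
/huhipkelo/:
  1 Syncope: [huhipkelo] → [hhipkelo]
  2 Degemination: [hhipkelo] → [hipkelo]
  3 Intervocalic Voicing: no change — [hipkelo]
  4 Regressive Voicing Assimilation: no change — [hipkelo]

[gaktiki], [hipkelo]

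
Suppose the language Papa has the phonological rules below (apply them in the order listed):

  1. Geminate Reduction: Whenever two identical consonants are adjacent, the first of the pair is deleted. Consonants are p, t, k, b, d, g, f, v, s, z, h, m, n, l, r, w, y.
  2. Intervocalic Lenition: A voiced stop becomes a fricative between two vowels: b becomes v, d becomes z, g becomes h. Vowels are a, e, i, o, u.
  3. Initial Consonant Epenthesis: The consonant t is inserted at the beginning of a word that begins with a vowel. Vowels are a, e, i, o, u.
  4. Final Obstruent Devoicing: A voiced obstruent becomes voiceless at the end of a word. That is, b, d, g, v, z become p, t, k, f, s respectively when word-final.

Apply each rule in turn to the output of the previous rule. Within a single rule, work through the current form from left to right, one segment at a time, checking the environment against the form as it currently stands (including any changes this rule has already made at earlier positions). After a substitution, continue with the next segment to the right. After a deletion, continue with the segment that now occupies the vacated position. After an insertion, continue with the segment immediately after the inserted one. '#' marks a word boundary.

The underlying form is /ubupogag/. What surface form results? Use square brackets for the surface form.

[tuvupohak]

1 Geminate Reduction: no change — [ubupogag]
2 Intervocalic Lenition: [ubupogag] → [uvupohag]
3 Initial Consonant Epenthesis: [uvupohag] → [tuvupohag]
4 Final Obstruent Devoicing: [tuvupohag] → [tuvupohak]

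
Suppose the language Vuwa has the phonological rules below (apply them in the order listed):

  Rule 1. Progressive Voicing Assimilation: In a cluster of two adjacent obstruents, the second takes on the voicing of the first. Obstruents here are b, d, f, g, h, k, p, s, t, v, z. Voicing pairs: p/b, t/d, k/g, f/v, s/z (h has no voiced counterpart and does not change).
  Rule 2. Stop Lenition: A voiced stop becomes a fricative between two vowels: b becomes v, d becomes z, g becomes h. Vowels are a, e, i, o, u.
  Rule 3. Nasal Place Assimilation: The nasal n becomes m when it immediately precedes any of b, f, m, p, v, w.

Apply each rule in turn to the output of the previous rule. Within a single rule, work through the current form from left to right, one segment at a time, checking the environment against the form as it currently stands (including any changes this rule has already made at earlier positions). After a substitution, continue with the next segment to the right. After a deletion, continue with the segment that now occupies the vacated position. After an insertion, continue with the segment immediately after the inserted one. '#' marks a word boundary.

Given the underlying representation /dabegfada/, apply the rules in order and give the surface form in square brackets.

[davegvaza]

Rule 1 Progressive Voicing Assimilation: [dabegfada] → [dabegvada]
Rule 2 Stop Lenition: [dabegvada] → [davegvaza]
Rule 3 Nasal Place Assimilation: no change — [davegvaza]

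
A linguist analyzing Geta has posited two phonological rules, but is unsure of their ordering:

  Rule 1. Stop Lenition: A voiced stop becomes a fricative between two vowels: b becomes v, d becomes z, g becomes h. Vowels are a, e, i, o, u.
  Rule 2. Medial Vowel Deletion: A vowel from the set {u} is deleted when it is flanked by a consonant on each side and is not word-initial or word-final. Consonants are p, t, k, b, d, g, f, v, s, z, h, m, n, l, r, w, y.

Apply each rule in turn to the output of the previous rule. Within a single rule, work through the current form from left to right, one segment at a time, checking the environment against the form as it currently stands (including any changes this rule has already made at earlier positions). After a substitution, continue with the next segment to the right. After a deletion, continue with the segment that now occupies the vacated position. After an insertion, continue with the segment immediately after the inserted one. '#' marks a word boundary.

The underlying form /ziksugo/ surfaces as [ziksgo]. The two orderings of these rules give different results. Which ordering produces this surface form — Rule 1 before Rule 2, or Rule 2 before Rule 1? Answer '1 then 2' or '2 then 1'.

Order 1 then 2:
  1 Stop Lenition: [ziksugo] → [ziksuho]
  2 Medial Vowel Deletion: [ziksuho] → [ziksho]
  result: [ziksho]
Order 2 then 1:
  2 Medial Vowel Deletion: [ziksugo] → [ziksgo]
  1 Stop Lenition: no change — [ziksgo]
  result: [ziksgo]

2 then 1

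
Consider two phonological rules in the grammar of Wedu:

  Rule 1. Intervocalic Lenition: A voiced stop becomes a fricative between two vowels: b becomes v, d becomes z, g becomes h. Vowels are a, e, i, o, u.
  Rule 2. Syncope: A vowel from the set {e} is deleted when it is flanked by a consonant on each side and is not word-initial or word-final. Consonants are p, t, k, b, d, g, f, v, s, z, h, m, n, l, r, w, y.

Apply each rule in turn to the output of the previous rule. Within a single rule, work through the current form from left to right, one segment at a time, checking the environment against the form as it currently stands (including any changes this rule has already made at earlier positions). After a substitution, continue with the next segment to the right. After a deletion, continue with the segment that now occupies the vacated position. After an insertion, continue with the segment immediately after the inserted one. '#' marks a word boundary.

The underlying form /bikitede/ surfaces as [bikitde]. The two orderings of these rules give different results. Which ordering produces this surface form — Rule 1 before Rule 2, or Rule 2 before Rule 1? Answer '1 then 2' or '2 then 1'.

Order 1 then 2:
  1 Intervocalic Lenition: [bikitede] → [bikiteze]
  2 Syncope: [bikiteze] → [bikitze]
  result: [bikitze]
Order 2 then 1:
  2 Syncope: [bikitede] → [bikitde]
  1 Intervocalic Lenition: no change — [bikitde]
  result: [bikitde]

2 then 1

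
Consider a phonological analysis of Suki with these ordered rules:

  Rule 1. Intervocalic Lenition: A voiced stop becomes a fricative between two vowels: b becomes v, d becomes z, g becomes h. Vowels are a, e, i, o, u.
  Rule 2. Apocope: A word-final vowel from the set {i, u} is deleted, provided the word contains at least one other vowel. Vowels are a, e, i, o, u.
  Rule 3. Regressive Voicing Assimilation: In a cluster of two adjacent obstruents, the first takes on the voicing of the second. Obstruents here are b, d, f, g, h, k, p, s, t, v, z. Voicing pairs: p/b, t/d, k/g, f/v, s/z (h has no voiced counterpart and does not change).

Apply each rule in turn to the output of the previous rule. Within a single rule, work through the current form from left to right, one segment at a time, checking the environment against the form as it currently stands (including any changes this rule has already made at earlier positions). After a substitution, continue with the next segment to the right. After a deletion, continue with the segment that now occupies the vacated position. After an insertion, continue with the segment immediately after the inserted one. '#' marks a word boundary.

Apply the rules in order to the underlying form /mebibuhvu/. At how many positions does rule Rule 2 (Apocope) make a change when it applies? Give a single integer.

1

Rule 1 Intervocalic Lenition: [mebibuhvu] → [mevivuhvu]
Rule 2 Apocope: [mevivuhvu] → [mevivuhv]
Rule 3 Regressive Voicing Assimilation: no change — [mevivuhv]
Rule Rule 2 changed 1 position(s).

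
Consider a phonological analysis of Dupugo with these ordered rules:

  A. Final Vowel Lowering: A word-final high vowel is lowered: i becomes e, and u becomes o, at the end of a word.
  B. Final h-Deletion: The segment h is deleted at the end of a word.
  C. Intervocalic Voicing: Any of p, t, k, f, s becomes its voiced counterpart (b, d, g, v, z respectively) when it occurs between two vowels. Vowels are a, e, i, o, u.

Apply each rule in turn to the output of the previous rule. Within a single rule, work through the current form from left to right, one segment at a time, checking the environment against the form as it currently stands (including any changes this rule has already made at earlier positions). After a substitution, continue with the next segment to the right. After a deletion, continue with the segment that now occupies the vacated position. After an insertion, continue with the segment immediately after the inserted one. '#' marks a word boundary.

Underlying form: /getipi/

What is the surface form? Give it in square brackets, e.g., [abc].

A Final Vowel Lowering: [getipi] → [getipe]
B Final h-Deletion: no change — [getipe]
C Intervocalic Voicing: [getipe] → [gedibe]

[gedibe]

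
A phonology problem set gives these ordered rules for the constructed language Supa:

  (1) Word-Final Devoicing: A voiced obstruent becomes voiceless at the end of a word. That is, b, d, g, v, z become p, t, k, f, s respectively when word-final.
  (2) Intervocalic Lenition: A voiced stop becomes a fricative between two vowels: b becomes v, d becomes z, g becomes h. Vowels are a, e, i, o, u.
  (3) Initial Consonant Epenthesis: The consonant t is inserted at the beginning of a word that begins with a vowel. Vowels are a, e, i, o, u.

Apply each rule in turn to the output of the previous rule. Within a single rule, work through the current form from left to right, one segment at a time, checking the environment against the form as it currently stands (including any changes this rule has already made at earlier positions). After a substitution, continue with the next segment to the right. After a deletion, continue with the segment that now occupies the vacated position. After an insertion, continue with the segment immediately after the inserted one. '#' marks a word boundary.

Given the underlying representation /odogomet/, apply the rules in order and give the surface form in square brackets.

[tozohomet]

(1) Word-Final Devoicing: no change — [odogomet]
(2) Intervocalic Lenition: [odogomet] → [ozohomet]
(3) Initial Consonant Epenthesis: [ozohomet] → [tozohomet]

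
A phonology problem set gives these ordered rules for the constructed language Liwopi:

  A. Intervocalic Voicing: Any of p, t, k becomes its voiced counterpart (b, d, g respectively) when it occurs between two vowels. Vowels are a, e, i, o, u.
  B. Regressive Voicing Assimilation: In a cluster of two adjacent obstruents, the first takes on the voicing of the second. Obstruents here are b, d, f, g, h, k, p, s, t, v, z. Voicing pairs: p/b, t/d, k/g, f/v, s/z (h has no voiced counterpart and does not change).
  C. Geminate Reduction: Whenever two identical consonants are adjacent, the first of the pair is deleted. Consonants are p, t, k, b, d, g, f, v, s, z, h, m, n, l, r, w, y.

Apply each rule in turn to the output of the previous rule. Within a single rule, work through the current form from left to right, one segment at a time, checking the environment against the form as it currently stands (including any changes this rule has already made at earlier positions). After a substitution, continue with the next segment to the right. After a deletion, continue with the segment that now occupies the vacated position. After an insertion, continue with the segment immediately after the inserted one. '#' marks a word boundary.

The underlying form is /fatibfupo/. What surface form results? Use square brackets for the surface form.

[fadipfubo]

A Intervocalic Voicing: [fatibfupo] → [fadibfubo]
B Regressive Voicing Assimilation: [fadibfubo] → [fadipfubo]
C Geminate Reduction: no change — [fadipfubo]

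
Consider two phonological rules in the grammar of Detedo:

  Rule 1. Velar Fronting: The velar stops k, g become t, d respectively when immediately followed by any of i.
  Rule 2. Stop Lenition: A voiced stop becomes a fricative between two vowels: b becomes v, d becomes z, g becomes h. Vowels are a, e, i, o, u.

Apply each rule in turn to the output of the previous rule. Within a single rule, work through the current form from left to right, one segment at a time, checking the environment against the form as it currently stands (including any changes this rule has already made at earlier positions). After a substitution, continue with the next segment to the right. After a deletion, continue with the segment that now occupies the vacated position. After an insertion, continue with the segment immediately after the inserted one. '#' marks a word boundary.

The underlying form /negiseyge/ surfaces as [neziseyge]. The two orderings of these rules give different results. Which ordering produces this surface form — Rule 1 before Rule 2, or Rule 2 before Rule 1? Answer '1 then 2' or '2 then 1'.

1 then 2

Order 1 then 2:
  1 Velar Fronting: [negiseyge] → [nediseyge]
  2 Stop Lenition: [nediseyge] → [neziseyge]
  result: [neziseyge]
Order 2 then 1:
  2 Stop Lenition: [negiseyge] → [nehiseyge]
  1 Velar Fronting: no change — [nehiseyge]
  result: [nehiseyge]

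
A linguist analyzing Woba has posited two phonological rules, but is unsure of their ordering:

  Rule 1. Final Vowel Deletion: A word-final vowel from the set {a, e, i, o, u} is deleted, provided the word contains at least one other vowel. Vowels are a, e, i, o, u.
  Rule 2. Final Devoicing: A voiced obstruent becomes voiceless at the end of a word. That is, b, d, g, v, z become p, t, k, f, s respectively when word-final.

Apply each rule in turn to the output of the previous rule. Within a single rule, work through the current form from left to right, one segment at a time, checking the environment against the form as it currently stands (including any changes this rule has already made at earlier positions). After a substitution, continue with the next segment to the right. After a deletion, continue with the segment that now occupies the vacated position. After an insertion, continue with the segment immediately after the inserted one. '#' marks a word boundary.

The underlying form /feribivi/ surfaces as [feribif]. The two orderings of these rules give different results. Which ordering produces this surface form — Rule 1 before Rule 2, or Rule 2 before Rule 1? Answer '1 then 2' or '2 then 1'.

1 then 2

Order 1 then 2:
  1 Final Vowel Deletion: [feribivi] → [feribiv]
  2 Final Devoicing: [feribiv] → [feribif]
  result: [feribif]
Order 2 then 1:
  2 Final Devoicing: no change — [feribivi]
  1 Final Vowel Deletion: [feribivi] → [feribiv]
  result: [feribiv]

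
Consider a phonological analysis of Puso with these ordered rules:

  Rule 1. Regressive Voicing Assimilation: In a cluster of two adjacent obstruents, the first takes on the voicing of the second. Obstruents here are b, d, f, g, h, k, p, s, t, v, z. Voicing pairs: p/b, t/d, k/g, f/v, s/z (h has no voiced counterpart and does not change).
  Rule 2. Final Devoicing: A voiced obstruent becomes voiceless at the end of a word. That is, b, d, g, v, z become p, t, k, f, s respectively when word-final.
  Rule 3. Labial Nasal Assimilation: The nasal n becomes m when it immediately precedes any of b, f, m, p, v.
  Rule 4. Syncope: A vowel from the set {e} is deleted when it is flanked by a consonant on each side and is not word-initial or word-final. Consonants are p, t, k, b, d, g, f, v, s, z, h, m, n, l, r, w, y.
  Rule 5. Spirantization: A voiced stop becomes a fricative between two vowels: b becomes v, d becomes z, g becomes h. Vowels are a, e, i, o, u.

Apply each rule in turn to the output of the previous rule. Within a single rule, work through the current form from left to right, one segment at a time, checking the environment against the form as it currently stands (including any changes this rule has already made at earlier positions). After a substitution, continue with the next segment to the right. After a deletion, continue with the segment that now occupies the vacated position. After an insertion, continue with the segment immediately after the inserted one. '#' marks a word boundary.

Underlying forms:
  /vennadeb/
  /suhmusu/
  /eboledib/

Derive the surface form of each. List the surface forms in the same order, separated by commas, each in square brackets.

/vennadeb/:
  Rule 1 Regressive Voicing Assimilation: no change — [vennadeb]
  Rule 2 Final Devoicing: [vennadeb] → [vennadep]
  Rule 3 Labial Nasal Assimilation: no change — [vennadep]
  Rule 4 Syncope: [vennadep] → [vnnadp]
  Rule 5 Spirantization: no change — [vnnadp]
/suhmusu/:
  Rule 1 Regressive Voicing Assimilation: no change — [suhmusu]
  Rule 2 Final Devoicing: no change — [suhmusu]
  Rule 3 Labial Nasal Assimilation: no change — [suhmusu]
  Rule 4 Syncope: no change — [suhmusu]
  Rule 5 Spirantization: no change — [suhmusu]
/eboledib/:
  Rule 1 Regressive Voicing Assimilation: no change — [eboledib]
  Rule 2 Final Devoicing: [eboledib] → [eboledip]
  Rule 3 Labial Nasal Assimilation: no change — [eboledip]
  Rule 4 Syncope: [eboledip] → [eboldip]
  Rule 5 Spirantization: [eboldip] → [evoldip]

[vnnadp], [suhmusu], [evoldip]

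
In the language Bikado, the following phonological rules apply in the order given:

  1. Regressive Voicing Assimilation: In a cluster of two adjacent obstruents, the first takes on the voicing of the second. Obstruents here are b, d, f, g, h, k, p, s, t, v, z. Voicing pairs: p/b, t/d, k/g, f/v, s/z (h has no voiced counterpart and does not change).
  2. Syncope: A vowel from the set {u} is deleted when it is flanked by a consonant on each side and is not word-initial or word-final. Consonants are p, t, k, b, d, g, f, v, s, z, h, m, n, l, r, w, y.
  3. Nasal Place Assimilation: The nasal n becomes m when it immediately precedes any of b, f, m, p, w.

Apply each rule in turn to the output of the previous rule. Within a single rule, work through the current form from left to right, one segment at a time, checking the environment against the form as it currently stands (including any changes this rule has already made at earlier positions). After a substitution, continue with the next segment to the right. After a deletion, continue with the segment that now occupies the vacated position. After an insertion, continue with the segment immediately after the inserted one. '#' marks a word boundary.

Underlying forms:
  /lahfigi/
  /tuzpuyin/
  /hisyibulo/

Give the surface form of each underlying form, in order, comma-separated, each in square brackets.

[lahfigi], [tspyin], [hisyiblo]

/lahfigi/:
  1 Regressive Voicing Assimilation: no change — [lahfigi]
  2 Syncope: no change — [lahfigi]
  3 Nasal Place Assimilation: no change — [lahfigi]
/tuzpuyin/:
  1 Regressive Voicing Assimilation: [tuzpuyin] → [tuspuyin]
  2 Syncope: [tuspuyin] → [tspyin]
  3 Nasal Place Assimilation: no change — [tspyin]
/hisyibulo/:
  1 Regressive Voicing Assimilation: no change — [hisyibulo]
  2 Syncope: [hisyibulo] → [hisyiblo]
  3 Nasal Place Assimilation: no change — [hisyiblo]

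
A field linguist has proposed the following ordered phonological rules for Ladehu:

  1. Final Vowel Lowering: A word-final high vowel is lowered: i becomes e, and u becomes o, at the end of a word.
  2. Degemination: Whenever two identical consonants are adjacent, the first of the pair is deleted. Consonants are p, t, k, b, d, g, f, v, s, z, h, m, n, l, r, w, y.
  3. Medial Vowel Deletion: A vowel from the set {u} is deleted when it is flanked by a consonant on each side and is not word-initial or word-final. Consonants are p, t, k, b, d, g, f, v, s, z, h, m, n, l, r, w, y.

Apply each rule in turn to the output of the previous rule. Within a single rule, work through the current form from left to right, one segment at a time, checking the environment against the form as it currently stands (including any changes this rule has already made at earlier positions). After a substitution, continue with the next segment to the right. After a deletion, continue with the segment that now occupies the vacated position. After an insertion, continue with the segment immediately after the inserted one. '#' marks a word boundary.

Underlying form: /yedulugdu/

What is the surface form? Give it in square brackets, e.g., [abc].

1 Final Vowel Lowering: [yedulugdu] → [yedulugdo]
2 Degemination: no change — [yedulugdo]
3 Medial Vowel Deletion: [yedulugdo] → [yedlgdo]

[yedlgdo]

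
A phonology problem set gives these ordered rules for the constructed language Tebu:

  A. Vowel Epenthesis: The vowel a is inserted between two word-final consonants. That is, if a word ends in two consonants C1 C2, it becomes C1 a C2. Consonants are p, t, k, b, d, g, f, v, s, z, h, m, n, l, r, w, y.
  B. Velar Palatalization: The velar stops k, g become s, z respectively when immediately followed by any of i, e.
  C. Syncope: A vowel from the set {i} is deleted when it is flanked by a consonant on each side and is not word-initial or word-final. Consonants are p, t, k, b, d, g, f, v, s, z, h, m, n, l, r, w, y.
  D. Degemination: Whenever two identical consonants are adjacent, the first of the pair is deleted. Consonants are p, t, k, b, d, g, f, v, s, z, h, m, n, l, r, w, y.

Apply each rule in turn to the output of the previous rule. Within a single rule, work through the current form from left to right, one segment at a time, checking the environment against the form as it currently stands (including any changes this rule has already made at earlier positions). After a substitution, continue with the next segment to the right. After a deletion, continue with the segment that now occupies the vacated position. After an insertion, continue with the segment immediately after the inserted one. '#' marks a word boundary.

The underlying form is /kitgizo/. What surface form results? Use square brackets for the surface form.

A Vowel Epenthesis: no change — [kitgizo]
B Velar Palatalization: [kitgizo] → [sitzizo]
C Syncope: [sitzizo] → [stzzo]
D Degemination: [stzzo] → [stzo]

[stzo]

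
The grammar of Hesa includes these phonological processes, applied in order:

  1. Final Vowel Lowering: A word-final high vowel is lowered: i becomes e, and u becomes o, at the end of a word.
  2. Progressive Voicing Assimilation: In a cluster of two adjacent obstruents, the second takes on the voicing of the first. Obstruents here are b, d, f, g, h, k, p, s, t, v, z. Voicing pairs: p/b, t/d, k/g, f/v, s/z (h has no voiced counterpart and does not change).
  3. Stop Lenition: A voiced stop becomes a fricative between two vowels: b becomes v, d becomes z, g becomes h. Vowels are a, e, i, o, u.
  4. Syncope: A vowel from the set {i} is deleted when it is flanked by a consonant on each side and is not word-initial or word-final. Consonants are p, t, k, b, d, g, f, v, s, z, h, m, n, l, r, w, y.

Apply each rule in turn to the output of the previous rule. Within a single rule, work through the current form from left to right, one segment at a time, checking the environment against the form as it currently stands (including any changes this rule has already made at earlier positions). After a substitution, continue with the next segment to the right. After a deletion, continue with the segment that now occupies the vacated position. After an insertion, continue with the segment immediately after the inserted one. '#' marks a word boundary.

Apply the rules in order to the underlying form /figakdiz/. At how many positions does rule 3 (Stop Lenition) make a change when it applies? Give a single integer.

1

1 Final Vowel Lowering: no change — [figakdiz]
2 Progressive Voicing Assimilation: [figakdiz] → [figaktiz]
3 Stop Lenition: [figaktiz] → [fihaktiz]
4 Syncope: [fihaktiz] → [fhaktz]
Rule 3 changed 1 position(s).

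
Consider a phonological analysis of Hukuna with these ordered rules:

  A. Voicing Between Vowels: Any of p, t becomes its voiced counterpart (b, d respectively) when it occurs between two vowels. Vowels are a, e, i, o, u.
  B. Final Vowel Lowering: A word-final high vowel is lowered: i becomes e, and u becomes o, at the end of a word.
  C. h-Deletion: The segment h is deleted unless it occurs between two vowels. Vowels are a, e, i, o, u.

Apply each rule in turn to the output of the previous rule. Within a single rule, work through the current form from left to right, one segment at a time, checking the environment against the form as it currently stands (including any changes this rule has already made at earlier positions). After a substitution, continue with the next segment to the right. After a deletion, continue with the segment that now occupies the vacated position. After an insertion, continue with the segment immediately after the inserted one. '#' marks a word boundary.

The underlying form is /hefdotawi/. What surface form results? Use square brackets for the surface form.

A Voicing Between Vowels: [hefdotawi] → [hefdodawi]
B Final Vowel Lowering: [hefdodawi] → [hefdodawe]
C h-Deletion: [hefdodawe] → [efdodawe]

[efdodawe]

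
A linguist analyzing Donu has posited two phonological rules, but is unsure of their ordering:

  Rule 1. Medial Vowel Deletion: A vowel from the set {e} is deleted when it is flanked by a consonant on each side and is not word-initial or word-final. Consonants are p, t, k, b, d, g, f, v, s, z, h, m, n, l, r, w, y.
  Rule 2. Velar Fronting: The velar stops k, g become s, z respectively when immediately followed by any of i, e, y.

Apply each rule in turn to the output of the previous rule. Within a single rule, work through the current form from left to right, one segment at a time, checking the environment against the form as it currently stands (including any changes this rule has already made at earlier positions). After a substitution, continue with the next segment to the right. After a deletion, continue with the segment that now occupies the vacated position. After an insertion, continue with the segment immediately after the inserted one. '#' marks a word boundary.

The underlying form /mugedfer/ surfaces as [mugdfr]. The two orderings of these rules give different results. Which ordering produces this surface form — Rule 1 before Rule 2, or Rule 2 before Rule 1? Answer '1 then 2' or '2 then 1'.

1 then 2

Order 1 then 2:
  1 Medial Vowel Deletion: [mugedfer] → [mugdfr]
  2 Velar Fronting: no change — [mugdfr]
  result: [mugdfr]
Order 2 then 1:
  2 Velar Fronting: [mugedfer] → [muzedfer]
  1 Medial Vowel Deletion: [muzedfer] → [muzdfr]
  result: [muzdfr]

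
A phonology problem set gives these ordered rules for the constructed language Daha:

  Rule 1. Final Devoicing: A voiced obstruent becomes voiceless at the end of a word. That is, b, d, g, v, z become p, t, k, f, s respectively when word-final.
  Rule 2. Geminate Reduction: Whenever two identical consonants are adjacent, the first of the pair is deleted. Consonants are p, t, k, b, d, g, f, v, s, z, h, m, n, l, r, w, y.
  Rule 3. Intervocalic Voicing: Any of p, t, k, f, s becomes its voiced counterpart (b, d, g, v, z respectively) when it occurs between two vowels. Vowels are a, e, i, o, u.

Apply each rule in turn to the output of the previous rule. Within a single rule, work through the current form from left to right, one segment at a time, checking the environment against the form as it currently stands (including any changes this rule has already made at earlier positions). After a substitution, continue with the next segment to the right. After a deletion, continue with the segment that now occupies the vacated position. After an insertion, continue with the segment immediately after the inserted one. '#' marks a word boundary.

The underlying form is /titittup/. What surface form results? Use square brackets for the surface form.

[tididup]

Rule 1 Final Devoicing: no change — [titittup]
Rule 2 Geminate Reduction: [titittup] → [tititup]
Rule 3 Intervocalic Voicing: [tititup] → [tididup]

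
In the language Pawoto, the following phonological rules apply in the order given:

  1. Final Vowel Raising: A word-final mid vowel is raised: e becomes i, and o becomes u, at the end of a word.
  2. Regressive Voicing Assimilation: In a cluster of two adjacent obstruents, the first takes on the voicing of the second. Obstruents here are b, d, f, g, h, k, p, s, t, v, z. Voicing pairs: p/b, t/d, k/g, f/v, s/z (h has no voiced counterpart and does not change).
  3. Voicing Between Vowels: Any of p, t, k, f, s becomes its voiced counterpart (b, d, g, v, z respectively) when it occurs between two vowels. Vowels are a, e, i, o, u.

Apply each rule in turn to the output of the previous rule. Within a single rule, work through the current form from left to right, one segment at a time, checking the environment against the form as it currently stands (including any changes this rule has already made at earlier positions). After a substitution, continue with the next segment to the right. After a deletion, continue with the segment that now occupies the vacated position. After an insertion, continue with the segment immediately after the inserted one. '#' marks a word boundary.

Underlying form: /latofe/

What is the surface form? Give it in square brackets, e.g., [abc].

[ladovi]

1 Final Vowel Raising: [latofe] → [latofi]
2 Regressive Voicing Assimilation: no change — [latofi]
3 Voicing Between Vowels: [latofi] → [ladovi]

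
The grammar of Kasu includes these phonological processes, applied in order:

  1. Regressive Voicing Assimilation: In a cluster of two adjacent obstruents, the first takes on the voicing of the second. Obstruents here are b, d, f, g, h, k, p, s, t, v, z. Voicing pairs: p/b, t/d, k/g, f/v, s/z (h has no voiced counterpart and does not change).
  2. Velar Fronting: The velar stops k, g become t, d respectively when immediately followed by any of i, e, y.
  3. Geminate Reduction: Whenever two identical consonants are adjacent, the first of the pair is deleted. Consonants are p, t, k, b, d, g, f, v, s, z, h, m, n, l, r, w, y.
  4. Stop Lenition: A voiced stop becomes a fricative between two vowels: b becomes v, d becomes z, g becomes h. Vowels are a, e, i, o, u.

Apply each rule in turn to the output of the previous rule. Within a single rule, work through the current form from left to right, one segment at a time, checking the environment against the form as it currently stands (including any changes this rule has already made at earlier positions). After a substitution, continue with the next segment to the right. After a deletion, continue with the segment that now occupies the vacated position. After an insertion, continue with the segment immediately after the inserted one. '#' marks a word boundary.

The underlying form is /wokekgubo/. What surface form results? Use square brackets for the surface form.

[wotehuvo]

1 Regressive Voicing Assimilation: [wokekgubo] → [wokeggubo]
2 Velar Fronting: [wokeggubo] → [woteggubo]
3 Geminate Reduction: [woteggubo] → [wotegubo]
4 Stop Lenition: [wotegubo] → [wotehuvo]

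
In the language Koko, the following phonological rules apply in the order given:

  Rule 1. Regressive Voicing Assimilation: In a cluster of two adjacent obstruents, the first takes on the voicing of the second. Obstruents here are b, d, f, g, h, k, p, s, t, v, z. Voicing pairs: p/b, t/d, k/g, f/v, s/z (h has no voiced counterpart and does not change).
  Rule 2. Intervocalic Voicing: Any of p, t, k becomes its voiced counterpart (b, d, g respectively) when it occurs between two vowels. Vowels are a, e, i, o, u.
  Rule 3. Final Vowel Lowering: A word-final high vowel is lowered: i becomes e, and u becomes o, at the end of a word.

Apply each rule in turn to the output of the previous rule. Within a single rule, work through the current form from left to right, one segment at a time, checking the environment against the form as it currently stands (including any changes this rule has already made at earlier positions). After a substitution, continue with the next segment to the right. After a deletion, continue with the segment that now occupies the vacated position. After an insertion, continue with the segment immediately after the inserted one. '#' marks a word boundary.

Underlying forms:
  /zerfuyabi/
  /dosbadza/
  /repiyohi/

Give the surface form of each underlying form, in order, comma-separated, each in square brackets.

[zerfuyabe], [dozbadza], [rebiyohe]

/zerfuyabi/:
  Rule 1 Regressive Voicing Assimilation: no change — [zerfuyabi]
  Rule 2 Intervocalic Voicing: no change — [zerfuyabi]
  Rule 3 Final Vowel Lowering: [zerfuyabi] → [zerfuyabe]
/dosbadza/:
  Rule 1 Regressive Voicing Assimilation: [dosbadza] → [dozbadza]
  Rule 2 Intervocalic Voicing: no change — [dozbadza]
  Rule 3 Final Vowel Lowering: no change — [dozbadza]
/repiyohi/:
  Rule 1 Regressive Voicing Assimilation: no change — [repiyohi]
  Rule 2 Intervocalic Voicing: [repiyohi] → [rebiyohi]
  Rule 3 Final Vowel Lowering: [rebiyohi] → [rebiyohe]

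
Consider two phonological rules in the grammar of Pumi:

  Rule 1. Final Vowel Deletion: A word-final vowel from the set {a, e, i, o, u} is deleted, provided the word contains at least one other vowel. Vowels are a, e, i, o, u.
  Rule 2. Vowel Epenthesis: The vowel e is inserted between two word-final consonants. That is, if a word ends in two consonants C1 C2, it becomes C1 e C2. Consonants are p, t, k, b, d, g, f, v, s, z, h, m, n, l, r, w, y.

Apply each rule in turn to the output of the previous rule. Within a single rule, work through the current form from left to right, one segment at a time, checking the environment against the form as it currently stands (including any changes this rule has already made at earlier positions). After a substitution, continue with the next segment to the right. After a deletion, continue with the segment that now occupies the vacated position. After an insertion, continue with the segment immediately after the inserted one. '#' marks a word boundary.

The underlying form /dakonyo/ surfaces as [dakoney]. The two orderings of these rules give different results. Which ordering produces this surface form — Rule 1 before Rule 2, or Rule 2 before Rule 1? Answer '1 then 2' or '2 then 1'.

1 then 2

Order 1 then 2:
  1 Final Vowel Deletion: [dakonyo] → [dakony]
  2 Vowel Epenthesis: [dakony] → [dakoney]
  result: [dakoney]
Order 2 then 1:
  2 Vowel Epenthesis: no change — [dakonyo]
  1 Final Vowel Deletion: [dakonyo] → [dakony]
  result: [dakony]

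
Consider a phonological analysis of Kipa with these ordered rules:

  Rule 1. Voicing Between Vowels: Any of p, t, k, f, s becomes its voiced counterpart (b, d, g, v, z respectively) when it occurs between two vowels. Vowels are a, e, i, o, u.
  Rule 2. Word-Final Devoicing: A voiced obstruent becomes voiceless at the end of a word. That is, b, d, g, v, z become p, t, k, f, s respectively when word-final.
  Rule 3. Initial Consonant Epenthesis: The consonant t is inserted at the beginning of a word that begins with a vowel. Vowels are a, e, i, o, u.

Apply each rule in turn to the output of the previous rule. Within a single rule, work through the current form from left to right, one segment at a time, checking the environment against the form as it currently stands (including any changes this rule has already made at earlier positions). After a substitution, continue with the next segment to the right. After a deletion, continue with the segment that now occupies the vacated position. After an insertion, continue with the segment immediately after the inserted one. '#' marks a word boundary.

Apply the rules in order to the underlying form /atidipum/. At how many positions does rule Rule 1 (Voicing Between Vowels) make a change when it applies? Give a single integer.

2

Rule 1 Voicing Between Vowels: [atidipum] → [adidibum]
Rule 2 Word-Final Devoicing: no change — [adidibum]
Rule 3 Initial Consonant Epenthesis: [adidibum] → [tadidibum]
Rule Rule 1 changed 2 position(s).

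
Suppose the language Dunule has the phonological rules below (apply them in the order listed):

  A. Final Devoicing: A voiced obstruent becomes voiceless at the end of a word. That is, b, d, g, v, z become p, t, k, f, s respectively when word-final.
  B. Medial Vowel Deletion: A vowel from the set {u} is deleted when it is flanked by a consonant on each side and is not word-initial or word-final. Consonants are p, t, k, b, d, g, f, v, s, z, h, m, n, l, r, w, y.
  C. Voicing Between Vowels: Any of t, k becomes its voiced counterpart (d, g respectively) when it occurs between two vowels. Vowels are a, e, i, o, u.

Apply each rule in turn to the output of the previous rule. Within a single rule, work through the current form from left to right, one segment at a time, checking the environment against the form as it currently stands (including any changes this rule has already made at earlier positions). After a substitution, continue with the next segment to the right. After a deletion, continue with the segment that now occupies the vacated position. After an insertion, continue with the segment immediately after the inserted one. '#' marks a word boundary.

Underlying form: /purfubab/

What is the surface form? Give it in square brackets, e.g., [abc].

A Final Devoicing: [purfubab] → [purfubap]
B Medial Vowel Deletion: [purfubap] → [prfbap]
C Voicing Between Vowels: no change — [prfbap]

[prfbap]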